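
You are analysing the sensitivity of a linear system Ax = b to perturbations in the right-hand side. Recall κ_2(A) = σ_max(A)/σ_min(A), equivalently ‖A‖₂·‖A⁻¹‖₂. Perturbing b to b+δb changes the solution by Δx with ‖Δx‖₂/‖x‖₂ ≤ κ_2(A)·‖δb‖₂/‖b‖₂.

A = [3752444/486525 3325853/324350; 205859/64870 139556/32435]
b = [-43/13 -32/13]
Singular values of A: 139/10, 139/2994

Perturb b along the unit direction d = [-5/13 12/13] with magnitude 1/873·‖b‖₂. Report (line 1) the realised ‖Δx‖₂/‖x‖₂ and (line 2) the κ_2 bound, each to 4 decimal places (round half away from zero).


σ_max = 139/10, σ_min = 139/2994
condition number: (139/10) ÷ (139/2994) = 299.4000
worst-case relative error ≤ 299.4000 × 1/873 = 0.3430
solve Ax = b  →  x = [17.0590 -13.1540]
‖b‖₂ = 4.1231 and ‖x‖₂ = 21.5415
Δx = A⁻¹·δb where δb = 1/873·4.1231·d; ‖Δx‖ = 0.1017
realised ‖Δx‖/‖x‖ = 0.0047
so the bound overstates the realised error by a factor of ≈ 72.6216 (computed from the unrounded values)

0.0047
0.3430


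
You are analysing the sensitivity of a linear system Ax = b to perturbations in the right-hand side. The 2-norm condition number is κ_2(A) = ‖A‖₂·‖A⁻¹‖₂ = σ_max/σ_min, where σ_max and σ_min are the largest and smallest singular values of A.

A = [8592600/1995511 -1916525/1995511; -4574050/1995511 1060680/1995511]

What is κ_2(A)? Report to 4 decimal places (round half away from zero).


286.3000

form AᵀA = [327870962500/13778768689 -73770021000/13778768689; -73770021000/13778768689 16602457225/13778768689] with trace 204921725/8196769 and determinant 62500/8196769
λ_max, λ_min = (204921725/8196769 ± √41990864184725625/67187022039361)/2 = 25, 2500/8196769
so κ_2 = √(25 / (2500/8196769)) = 286.3000


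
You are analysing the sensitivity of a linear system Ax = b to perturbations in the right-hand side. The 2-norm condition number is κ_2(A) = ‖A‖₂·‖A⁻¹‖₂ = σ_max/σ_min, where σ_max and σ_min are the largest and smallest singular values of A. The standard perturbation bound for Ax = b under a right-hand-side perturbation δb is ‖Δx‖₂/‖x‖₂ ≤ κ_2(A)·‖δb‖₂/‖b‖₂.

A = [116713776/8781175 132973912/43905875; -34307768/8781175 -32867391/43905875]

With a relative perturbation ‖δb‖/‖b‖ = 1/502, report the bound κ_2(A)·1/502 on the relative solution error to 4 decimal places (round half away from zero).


0.2133

M = AᵀA = [577526964032/3009133049 649658310408/15045665245; 649658310408/15045665245 732188357609/75228326225]. tr(M)=370008840449/1834837225, det(M)=6505390336/1834837225
solving λ² − 370008840449/1834837225·λ + 6505390336/1834837225 = 0 gives λ = 5041/25, 1290496/73393489
so κ_2 = √((5041/25) / (1290496/73393489)) = 107.0875
perturbation bound = 107.0875·1/502 = 0.2133


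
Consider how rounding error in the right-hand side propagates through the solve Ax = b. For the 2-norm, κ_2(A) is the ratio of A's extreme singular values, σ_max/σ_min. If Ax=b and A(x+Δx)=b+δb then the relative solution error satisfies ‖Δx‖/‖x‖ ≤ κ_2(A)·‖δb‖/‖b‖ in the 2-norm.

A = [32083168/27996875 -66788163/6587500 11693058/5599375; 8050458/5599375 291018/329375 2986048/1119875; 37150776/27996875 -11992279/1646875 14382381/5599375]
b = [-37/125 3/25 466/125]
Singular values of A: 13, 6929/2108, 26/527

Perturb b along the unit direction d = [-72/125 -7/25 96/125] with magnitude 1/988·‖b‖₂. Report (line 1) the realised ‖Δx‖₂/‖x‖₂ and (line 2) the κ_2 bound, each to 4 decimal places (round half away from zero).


largest singular value 13, smallest 26/527
κ_2(A) = 13 / (26/527) = 263.5000
perturbation bound = 263.5000·1/988 = 0.2667
solve Ax = b  →  x = [-53.4961 -0.0625 28.9111]
‖b‖₂ = 3.7417 and ‖x‖₂ = 60.8086
re-solving with b+δb shifts x by Δx of norm 0.0768
realised ‖Δx‖/‖x‖ = 0.0013
realised/bound (from unrounded values) ≈ 0.0047

0.0013
0.2667


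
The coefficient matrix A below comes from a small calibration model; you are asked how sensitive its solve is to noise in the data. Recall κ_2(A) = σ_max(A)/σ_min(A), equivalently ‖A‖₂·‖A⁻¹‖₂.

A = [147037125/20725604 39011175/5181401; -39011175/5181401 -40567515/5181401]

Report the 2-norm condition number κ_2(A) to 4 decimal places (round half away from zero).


197.1520

M = AᵀA = [54660956630625/510761784976 14347724997375/127690446244; 14347724997375/127690446244 3766462601850/31922611561]. tr(M)=136652031225/607326736, det(M)=791015625/607326736
eigenvalues of AᵀA: λ = (tr ± √(tr²−4·det))/2 = 225, 3515625/607326736
κ = σ_max/σ_min = 15/(1875/24644) = 197.1520


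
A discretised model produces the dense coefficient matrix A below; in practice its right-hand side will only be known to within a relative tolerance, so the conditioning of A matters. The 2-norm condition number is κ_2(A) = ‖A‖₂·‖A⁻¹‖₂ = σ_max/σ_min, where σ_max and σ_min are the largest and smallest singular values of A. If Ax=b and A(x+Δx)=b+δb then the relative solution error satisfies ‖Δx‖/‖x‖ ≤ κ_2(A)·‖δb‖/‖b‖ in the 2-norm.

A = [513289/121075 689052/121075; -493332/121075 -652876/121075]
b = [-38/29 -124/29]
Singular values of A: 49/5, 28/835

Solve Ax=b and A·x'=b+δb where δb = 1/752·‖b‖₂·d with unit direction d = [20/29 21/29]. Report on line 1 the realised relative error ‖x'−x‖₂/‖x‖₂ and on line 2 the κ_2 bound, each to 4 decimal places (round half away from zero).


0.0015
0.3886

σ_max = 49/5, σ_min = 28/835
condition number: (49/5) ÷ (28/835) = 292.2500
κ_2(A)·‖δb‖/‖b‖ = 0.3886
solve Ax = b  →  x = [95.5510 -71.4082]
‖b‖₂ = 4.4721 and ‖x‖₂ = 119.2859
re-solving with b+δb shifts x by Δx of norm 0.1773
dividing the unrounded norms, ‖Δx‖/‖x‖ = 0.0015
tightness: 0.0015 against a bound of 0.3886 (unrounded ratio ≈ 0.0038)


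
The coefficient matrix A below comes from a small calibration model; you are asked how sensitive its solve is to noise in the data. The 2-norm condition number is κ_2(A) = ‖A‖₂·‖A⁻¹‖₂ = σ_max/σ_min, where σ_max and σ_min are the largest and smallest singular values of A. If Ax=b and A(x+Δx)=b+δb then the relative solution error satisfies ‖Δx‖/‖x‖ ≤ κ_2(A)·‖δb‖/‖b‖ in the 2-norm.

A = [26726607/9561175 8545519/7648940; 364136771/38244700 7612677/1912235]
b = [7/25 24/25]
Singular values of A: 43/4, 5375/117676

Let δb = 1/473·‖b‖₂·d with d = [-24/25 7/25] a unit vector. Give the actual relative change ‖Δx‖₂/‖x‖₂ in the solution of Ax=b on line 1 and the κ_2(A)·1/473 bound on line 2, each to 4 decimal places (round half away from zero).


largest singular value 43/4, smallest 5375/117676
κ_2(A) = (43/4) / (5375/117676) = 235.3520
κ_2(A)·‖δb‖/‖b‖ = 0.4976
solve Ax = b  →  x = [0.0859 0.0358]
‖b‖ = 1.0000, ‖x‖ = 0.0930
with δb = [-0.0020 0.0006], A·Δx = δb → ‖Δx‖ = 0.0463
realised ‖Δx‖/‖x‖ = 0.4976
realised/bound = 1 exactly: the bound is attained for this b and d

0.4976
0.4976


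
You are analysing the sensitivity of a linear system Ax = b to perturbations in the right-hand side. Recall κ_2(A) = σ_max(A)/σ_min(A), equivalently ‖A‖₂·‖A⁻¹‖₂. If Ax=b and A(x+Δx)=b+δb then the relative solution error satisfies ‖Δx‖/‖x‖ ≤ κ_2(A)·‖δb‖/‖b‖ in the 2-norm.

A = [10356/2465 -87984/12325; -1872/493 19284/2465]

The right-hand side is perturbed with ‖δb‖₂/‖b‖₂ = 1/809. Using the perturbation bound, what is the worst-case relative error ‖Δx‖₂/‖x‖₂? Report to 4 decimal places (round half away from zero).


0.0309

AᵀA = [231696/7225 -2156544/36125; -2156544/36125 20259216/180625]; tr = 90144/625, det = 20736/625
char-poly roots: 144 and 144/625
σ_max=√144=12, σ_min=√(144/625)=(12/25) → κ = 25.0000
worst-case relative error ≤ 25.0000 × 1/809 = 0.0309


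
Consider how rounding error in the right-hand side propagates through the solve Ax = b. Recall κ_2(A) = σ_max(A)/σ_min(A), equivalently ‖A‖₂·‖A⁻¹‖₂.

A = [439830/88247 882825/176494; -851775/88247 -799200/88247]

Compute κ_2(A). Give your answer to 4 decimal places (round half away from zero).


M = AᵀA = [3179830725/26946481 3027283875/26946481; 3027283875/26946481 11537240625/107785924]. tr(M)=28842525/128164, det(M)=1265625/128164
λ_max, λ_min = (28842525/128164 ± √831242418125625/16426010896)/2 = 225, 5625/128164
σ_max=√225=15, σ_min=√(5625/128164)=(75/358) → κ = 71.6000

71.6000


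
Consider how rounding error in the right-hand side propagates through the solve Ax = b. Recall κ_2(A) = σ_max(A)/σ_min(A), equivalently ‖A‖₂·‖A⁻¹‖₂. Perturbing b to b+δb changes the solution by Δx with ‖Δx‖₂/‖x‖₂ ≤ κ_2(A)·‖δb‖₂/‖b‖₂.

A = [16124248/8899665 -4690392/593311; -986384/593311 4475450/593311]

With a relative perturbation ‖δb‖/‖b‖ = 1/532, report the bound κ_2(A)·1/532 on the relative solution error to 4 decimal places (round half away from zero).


M = AᵀA = [569448142144/94178403225 -56221453792/2092853405; -56221453792/2092853405 49975540804/418570681]. tr(M)=7027926724/56025225, det(M)=614656/2241009
eigenvalues of AᵀA: λ = (tr ± √(tr²−4·det))/2 = 3136/25, 4900/2241009
σ_max=√(3136/25)=(56/5), σ_min=√(4900/2241009)=(70/1497) → κ = 239.5200
κ_2(A)·‖δb‖/‖b‖ = 0.4502

0.4502


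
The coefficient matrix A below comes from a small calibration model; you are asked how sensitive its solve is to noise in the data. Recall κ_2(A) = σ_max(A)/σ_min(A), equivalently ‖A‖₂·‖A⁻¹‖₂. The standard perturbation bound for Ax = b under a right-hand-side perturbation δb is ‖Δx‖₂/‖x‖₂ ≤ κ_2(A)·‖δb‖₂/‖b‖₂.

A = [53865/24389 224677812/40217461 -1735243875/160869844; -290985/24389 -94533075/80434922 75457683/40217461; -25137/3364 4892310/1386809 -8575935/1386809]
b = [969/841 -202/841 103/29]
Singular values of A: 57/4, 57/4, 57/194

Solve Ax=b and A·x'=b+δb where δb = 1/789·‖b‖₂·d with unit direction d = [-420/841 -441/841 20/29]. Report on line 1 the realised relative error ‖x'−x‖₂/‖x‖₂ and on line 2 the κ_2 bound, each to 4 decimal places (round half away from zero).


σ_max = 57/4, σ_min = 57/194
κ_2(A) = (57/4) / (57/194) = 48.5000
worst-case relative error ≤ 48.5000 × 1/789 = 0.0615
solve Ax = b  →  x = [-0.1041 6.0984 3.0304]
2-norm of b is 3.7417; of x, 6.8106
with δb = [-0.0024 -0.0025 0.0033], A·Δx = δb → ‖Δx‖ = 0.0161
dividing the unrounded norms, ‖Δx‖/‖x‖ = 0.0024
so the bound overstates the realised error by a factor of ≈ 25.9381 (computed from the unrounded values)

0.0024
0.0615


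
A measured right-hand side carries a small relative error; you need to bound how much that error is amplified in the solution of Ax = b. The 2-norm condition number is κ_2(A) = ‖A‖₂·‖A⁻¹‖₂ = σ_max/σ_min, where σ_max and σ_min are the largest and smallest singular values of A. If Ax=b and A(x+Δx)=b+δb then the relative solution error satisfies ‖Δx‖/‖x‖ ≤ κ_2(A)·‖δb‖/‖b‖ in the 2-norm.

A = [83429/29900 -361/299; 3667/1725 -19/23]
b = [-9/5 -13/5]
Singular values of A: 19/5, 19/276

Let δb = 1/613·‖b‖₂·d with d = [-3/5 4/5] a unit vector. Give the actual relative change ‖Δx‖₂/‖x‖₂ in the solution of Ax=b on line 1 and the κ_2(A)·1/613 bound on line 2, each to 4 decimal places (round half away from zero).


0.0052
0.0900

σ_max = 19/5, σ_min = 19/276
κ = σ_max/σ_min = (19/5)/(19/276) = 55.2000
perturbation bound = 55.2000·1/613 = 0.0900
solve Ax = b  →  x = [-6.3158 -13.1053]
‖b‖₂ = 3.1623 and ‖x‖₂ = 14.5478
δb = ε·‖b‖·d = [-0.0031 0.0041]; solving A·Δx = δb gives ‖Δx‖ = 0.0749
dividing the unrounded norms, ‖Δx‖/‖x‖ = 0.0052
tightness: 0.0052 against a bound of 0.0900 (unrounded ratio ≈ 0.0572)


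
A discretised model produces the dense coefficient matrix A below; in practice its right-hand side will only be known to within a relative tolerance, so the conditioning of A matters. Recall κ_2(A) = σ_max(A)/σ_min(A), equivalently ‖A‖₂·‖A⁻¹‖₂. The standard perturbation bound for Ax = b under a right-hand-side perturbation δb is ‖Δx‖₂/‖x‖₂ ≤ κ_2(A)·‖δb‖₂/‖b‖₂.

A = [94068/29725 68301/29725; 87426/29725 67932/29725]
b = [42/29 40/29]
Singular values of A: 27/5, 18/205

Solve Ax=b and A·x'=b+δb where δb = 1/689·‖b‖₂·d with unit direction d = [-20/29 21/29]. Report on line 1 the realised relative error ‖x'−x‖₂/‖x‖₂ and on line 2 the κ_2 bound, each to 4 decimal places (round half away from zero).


σ_max = 27/5, σ_min = 18/205
κ_2(A) = (27/5) / (18/205) = 61.5000
worst-case relative error ≤ 61.5000 × 1/689 = 0.0893
solve Ax = b  →  x = [0.2963 0.2222]
‖b‖₂ = 2.0000 and ‖x‖₂ = 0.3704
δb = ε·‖b‖·d = [-0.0020 0.0021]; solving A·Δx = δb gives ‖Δx‖ = 0.0331
realised ‖Δx‖/‖x‖ = 0.0893
tightness: 0.0893 against a bound of 0.0893; the bound is attained (ratio 1)

0.0893
0.0893


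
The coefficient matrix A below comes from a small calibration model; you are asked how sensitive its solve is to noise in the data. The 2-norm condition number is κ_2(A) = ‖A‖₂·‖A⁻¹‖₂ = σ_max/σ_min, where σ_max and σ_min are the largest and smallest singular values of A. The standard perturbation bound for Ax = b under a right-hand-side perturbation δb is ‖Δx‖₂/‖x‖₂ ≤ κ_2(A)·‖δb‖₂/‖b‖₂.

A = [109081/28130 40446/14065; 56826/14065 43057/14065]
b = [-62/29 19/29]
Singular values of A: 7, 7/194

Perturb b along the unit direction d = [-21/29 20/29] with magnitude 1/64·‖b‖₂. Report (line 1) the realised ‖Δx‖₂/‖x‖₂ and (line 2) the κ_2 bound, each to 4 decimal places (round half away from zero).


from the listed singular values, σ₁ = 7, σ_n = 7/194
κ = σ_max/σ_min = 7/(7/194) = 194.0000
κ_2(A)·‖δb‖/‖b‖ = 3.0313
solve Ax = b  →  x = [-33.3714 44.2571]
‖b‖ = 2.2361, ‖x‖ = 55.4288
Δx = A⁻¹·δb where δb = 1/64·2.2361·d; ‖Δx‖ = 0.9683
relative error = 0.0175
so the bound overstates the realised error by a factor of ≈ 173.5195 (computed from the unrounded values)

0.0175
3.0313


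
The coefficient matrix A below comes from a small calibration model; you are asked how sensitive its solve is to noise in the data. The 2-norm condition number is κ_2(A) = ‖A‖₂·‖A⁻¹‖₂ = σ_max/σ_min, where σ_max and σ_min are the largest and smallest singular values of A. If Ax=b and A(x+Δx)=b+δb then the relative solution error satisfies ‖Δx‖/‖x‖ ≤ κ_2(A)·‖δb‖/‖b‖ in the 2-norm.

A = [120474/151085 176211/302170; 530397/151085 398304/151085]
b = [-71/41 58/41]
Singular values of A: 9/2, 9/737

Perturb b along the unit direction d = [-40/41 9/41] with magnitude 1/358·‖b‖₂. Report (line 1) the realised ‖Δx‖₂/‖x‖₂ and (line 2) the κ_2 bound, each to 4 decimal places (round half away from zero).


σ_max = 9/2, σ_min = 9/737
κ = σ_max/σ_min = (9/2)/(9/737) = 368.5000
κ_2(A)·‖δb‖/‖b‖ = 1.0293
solve Ax = b  →  x = [-98.0889 131.1556]
2-norm of b is 2.2361; of x, 163.7779
δb = ε·‖b‖·d = [-0.0061 0.0014]; solving A·Δx = δb gives ‖Δx‖ = 0.5115
dividing the unrounded norms, ‖Δx‖/‖x‖ = 0.0031
tightness: 0.0031 against a bound of 1.0293 (unrounded ratio ≈ 0.0030)

0.0031
1.0293


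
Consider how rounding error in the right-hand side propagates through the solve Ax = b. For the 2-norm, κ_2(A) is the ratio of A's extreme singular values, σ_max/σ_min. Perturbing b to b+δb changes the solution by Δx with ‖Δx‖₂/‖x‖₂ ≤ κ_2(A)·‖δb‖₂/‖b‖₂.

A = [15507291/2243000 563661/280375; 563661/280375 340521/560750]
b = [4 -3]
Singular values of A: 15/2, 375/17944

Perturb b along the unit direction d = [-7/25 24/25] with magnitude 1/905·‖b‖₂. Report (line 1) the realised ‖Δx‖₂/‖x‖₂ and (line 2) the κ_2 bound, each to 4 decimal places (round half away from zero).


from the listed singular values, σ₁ = 15/2, σ_n = 375/17944
condition number: (15/2) ÷ (375/17944) = 358.8800
perturbation bound = 358.8800·1/905 = 0.3966
solve Ax = b  →  x = [53.9767 -183.6346]
2-norm of b is 5.0000; of x, 191.4031
re-solving with b+δb shifts x by Δx of norm 0.2644
relative error = 0.0014
realised/bound (from unrounded values) ≈ 0.0035

0.0014
0.3966


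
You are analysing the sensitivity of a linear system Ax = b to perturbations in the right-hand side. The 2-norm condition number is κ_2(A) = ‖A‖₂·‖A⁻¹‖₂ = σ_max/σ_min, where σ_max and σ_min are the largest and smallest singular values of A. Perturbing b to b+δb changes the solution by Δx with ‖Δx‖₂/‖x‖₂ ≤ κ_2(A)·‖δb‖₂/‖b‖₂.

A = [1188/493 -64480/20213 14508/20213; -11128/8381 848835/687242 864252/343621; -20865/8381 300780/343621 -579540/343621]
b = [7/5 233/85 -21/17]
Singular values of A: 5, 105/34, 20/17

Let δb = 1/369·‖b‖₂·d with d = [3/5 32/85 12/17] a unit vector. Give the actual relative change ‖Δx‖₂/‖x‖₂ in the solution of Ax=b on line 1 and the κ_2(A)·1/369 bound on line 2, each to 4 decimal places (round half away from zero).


0.0058
0.0115

from the listed singular values, σ₁ = 5, σ_n = 20/17
κ = σ_max/σ_min = 5/(20/17) = 4.2500
worst-case relative error ≤ 4.2500 × 1/369 = 0.0115
solve Ax = b  →  x = [-0.4414 -0.5218 1.1131]
‖b‖ = 3.3166, ‖x‖ = 1.3062
re-solving with b+δb shifts x by Δx of norm 0.0076
realised ‖Δx‖/‖x‖ = 0.0058
tightness: 0.0058 against a bound of 0.0115 (unrounded ratio ≈ 0.5078)


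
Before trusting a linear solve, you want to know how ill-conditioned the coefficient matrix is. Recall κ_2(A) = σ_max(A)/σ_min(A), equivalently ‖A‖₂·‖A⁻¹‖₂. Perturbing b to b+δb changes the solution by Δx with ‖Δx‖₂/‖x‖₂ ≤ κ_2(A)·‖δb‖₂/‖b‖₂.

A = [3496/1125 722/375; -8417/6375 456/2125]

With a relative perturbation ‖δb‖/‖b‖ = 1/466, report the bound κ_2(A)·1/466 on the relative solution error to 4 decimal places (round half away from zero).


AᵀA = [6671641/585225 222376/39015; 222376/39015 244036/65025]; tr = 6137/405, det = 521284/50625
solving λ² − 6137/405·λ + 521284/50625 = 0 gives λ = 361/25, 1444/2025
so κ_2 = √((361/25) / (1444/2025)) = 4.5000
worst-case relative error ≤ 4.5000 × 1/466 = 0.0097

0.0097


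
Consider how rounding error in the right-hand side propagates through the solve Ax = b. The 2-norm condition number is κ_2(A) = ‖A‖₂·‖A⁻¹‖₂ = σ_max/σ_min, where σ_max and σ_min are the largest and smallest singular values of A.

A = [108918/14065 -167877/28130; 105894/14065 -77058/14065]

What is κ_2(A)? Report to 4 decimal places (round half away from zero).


AᵀA = [5487912/47045 -4114719/47045; -4114719/47045 12350637/188180]; tr = 6860457/37636, det = 59049/9409
λ_max, λ_min = (6860457/37636 ± √47030312358225/1416468496)/2 = 729/4, 324/9409
σ_max=√(729/4)=(27/2), σ_min=√(324/9409)=(18/97) → κ = 72.7500

72.7500


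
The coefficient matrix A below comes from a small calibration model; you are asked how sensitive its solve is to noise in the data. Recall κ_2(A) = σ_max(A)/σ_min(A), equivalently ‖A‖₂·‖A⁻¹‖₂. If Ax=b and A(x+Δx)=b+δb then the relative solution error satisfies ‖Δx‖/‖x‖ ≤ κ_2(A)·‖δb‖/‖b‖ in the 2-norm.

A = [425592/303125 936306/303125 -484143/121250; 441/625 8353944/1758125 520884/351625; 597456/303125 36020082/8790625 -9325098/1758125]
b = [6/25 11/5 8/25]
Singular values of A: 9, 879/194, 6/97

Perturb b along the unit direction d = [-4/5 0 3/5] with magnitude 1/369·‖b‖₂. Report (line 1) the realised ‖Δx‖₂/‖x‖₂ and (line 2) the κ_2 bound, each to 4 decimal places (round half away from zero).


0.2152
0.3943

largest singular value 9, smallest 6/97
κ_2(A) = 9 / (6/97) = 145.5000
perturbation bound = 145.5000·1/369 = 0.3943
solve Ax = b  →  x = [0.0311 0.3817 0.2461]
‖b‖ = 2.2361, ‖x‖ = 0.4552
Δx = A⁻¹·δb where δb = 1/369·2.2361·d; ‖Δx‖ = 0.0980
relative error = 0.2152
realised/bound (from unrounded values) ≈ 0.5458


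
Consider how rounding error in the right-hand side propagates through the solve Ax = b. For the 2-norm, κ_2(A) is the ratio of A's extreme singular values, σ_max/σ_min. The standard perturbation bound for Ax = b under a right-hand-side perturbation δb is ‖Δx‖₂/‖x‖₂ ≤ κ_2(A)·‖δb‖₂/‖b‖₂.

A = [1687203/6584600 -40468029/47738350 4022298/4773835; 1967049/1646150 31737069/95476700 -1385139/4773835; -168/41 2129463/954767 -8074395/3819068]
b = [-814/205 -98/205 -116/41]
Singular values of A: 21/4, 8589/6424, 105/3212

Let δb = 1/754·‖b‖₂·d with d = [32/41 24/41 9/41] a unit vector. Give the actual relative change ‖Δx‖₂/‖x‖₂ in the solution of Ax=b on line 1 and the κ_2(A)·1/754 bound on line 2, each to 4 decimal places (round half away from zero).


0.0016
0.2130

largest singular value 21/4, smallest 105/3212
condition number: (21/4) ÷ (105/3212) = 160.6000
worst-case relative error ≤ 160.6000 × 1/754 = 0.2130
solve Ax = b  →  x = [1.2023 -83.6865 -89.2746]
‖b‖₂ = 4.8990 and ‖x‖₂ = 122.3716
with δb = [0.0051 0.0038 0.0014], A·Δx = δb → ‖Δx‖ = 0.1988
realised ‖Δx‖/‖x‖ = 0.0016
tightness: 0.0016 against a bound of 0.2130 (unrounded ratio ≈ 0.0076)


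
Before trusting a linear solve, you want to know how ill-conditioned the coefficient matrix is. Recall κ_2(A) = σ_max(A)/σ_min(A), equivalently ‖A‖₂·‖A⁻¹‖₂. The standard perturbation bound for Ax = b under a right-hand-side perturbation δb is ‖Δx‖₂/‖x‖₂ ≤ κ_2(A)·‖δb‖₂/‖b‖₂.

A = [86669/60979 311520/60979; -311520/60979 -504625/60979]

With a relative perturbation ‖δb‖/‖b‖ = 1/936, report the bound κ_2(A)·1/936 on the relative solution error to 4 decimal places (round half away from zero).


form AᵀA = [361786249/12866569 637369920/12866569; 637369920/12866569 1216924225/12866569] with trace 5462666/44521 and determinant 9150625/44521
char-poly roots: 121 and 75625/44521
κ_2(A) = √(λ_max/λ_min) = √(121 / (75625/44521)) = 8.4400
worst-case relative error ≤ 8.4400 × 1/936 = 0.0090

0.0090


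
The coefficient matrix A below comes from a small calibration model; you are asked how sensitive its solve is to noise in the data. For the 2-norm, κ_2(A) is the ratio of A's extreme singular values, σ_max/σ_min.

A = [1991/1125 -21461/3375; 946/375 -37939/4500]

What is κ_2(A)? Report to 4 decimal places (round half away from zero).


108.0000

M = AᵀA = [480733/50625 -9878561/303750; -9878561/303750 812940073/7290000]. tr(M)=1411465/11664, det(M)=14641/11664
solving λ² − 1411465/11664·λ + 14641/11664 = 0 gives λ = 121, 121/11664
κ = σ_max/σ_min = 11/(11/108) = 108.0000


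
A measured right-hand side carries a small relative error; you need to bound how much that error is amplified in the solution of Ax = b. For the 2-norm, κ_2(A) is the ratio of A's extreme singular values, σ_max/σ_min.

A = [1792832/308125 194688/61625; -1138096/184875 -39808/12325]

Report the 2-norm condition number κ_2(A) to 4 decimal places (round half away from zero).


140.6250

AᵀA = [72901048576/1016015625 2591868928/67734375; 2591868928/67734375 92176384/4515625]; tr = 324016384/3515625, det = 4194304/9765625
λ_max, λ_min = (324016384/3515625 ± √104965383436435456/12359619140625)/2 = 2304/25, 16384/3515625
κ = σ_max/σ_min = (48/5)/(128/1875) = 140.6250


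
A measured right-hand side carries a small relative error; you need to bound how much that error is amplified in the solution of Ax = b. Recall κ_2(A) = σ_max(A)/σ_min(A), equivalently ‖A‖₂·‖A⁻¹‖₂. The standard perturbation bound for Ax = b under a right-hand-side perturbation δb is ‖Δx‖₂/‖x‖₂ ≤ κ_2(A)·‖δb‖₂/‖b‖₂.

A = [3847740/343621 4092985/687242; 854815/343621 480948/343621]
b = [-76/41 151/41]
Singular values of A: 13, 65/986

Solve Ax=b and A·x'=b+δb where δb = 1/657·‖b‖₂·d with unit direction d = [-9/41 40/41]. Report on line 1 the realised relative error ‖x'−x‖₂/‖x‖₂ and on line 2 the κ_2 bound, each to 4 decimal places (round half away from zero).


0.0016
0.3002

largest singular value 13, smallest 65/986
κ_2(A) = 13 / (65/986) = 197.2000
perturbation bound = 197.2000·1/657 = 0.3002
solve Ax = b  →  x = [-28.6217 53.5023]
‖b‖₂ = 4.1231 and ‖x‖₂ = 60.6770
Δx = A⁻¹·δb where δb = 1/657·4.1231·d; ‖Δx‖ = 0.0952
realised ‖Δx‖/‖x‖ = 0.0016
so the bound overstates the realised error by a factor of ≈ 191.3123 (computed from the unrounded values)


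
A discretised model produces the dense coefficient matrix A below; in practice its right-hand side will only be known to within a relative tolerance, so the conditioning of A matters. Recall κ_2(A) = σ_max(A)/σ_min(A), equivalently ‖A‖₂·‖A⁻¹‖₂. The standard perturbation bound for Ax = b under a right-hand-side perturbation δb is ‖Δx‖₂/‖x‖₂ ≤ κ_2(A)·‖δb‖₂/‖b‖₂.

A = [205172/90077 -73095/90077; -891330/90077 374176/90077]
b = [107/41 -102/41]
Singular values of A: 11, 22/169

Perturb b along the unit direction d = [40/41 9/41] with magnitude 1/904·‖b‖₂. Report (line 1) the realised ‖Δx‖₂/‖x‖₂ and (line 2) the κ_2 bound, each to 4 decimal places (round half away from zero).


σ_max = 11, σ_min = 22/169
condition number: 11 ÷ (22/169) = 84.5000
worst-case relative error ≤ 84.5000 × 1/904 = 0.0935
solve Ax = b  →  x = [6.1608 14.0769]
‖b‖ = 3.6056, ‖x‖ = 15.3661
re-solving with b+δb shifts x by Δx of norm 0.0306
realised ‖Δx‖/‖x‖ = 0.0020
tightness: 0.0020 against a bound of 0.0935 (unrounded ratio ≈ 0.0213)

0.0020
0.0935


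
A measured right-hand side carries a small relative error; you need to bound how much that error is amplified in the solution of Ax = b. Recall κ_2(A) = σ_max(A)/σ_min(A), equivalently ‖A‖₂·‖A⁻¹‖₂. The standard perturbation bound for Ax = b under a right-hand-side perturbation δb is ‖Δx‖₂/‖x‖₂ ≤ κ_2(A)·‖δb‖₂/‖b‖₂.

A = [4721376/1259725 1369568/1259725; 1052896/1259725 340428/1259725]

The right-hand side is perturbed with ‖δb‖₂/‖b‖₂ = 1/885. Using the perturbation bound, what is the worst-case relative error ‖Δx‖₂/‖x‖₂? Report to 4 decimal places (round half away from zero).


0.1736

AᵀA = [13920274432/944025625 4059893376/944025625; 4059893376/944025625 1184775568/944025625]; tr = 24168080/1510441, det = 16384/1510441
λ_max, λ_min = (24168080/1510441 ± √583997102625024/2281432014481)/2 = 16, 1024/1510441
σ_max=√16=4, σ_min=√(1024/1510441)=(32/1229) → κ = 153.6250
bound on ‖Δx‖/‖x‖: κ·ε = 153.6250·1/885 = 0.1736


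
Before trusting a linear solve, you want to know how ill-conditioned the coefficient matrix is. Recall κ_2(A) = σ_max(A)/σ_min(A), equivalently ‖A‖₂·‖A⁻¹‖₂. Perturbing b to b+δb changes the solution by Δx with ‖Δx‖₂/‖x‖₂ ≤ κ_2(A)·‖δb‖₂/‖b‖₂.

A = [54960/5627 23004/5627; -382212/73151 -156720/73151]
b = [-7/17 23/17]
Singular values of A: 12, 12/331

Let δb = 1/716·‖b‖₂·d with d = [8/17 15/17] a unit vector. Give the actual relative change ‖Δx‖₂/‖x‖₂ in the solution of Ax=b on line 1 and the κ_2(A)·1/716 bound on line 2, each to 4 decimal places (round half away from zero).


0.0020
0.4623

largest singular value 12, smallest 12/331
κ_2(A) = 12 / (12/331) = 331.0000
bound on ‖Δx‖/‖x‖: κ·ε = 331.0000·1/716 = 0.4623
solve Ax = b  →  x = [-10.6859 25.4295]
‖b‖₂ = 1.4142 and ‖x‖₂ = 27.5835
re-solving with b+δb shifts x by Δx of norm 0.0545
relative error = 0.0020
realised/bound (from unrounded values) ≈ 0.0043


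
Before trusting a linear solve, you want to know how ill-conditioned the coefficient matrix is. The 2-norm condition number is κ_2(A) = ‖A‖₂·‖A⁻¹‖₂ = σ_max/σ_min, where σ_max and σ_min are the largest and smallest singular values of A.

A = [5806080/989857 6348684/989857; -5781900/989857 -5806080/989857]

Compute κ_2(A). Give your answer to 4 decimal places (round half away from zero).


47.0800

form AᵀA = [79834640400/1165061689 83746897920/1165061689; 83746897920/1165061689 88009932816/1165061689] with trace 199577376/1385329 and determinant 12960000/1385329
solving λ² − 199577376/1385329·λ + 12960000/1385329 = 0 gives λ = 144, 90000/1385329
σ_max=√144=12, σ_min=√(90000/1385329)=(300/1177) → κ = 47.0800


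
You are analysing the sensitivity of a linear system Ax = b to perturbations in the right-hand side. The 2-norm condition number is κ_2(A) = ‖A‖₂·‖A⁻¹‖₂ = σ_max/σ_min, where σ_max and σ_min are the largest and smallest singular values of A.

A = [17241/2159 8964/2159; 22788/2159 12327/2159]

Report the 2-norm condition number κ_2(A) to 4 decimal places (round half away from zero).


127.0000

AᵀA = [816545025/4661281 435456000/4661281; 435456000/4661281 232308225/4661281]; tr = 3629250/16129, det = 50625/16129
eigenvalues of AᵀA: λ = (tr ± √(tr²−4·det))/2 = 225, 225/16129
σ_max=√225=15, σ_min=√(225/16129)=(15/127) → κ = 127.0000


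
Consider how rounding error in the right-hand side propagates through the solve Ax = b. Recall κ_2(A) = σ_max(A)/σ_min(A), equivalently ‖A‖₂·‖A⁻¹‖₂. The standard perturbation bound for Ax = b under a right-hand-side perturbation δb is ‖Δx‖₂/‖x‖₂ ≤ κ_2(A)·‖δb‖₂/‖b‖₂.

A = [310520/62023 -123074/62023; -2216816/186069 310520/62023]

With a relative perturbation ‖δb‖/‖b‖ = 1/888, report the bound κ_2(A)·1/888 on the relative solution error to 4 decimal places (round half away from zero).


0.1550

M = AᵀA = [34213474624/204861969 -4751577040/68287323; -4751577040/68287323 660176804/22762441]. tr(M)=237603940/1212201, det(M)=2458624/1212201
solving λ² − 237603940/1212201·λ + 2458624/1212201 = 0 gives λ = 196, 12544/1212201
κ = σ_max/σ_min = 14/(112/1101) = 137.6250
bound on ‖Δx‖/‖x‖: κ·ε = 137.6250·1/888 = 0.1550


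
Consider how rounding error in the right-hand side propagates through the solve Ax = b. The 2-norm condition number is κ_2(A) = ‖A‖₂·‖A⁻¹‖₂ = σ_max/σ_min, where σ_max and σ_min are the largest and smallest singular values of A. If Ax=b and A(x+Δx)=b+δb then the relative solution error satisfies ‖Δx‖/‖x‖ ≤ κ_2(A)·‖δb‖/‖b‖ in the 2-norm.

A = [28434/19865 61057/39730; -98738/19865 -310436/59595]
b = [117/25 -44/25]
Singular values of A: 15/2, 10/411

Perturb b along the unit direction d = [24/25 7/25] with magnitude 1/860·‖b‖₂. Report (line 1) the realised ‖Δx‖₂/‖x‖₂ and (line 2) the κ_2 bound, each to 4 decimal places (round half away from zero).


from the listed singular values, σ₁ = 15/2, σ_n = 10/411
κ = σ_max/σ_min = (15/2)/(10/411) = 308.2500
perturbation bound = 308.2500·1/860 = 0.3584
solve Ax = b  →  x = [-118.7724 113.6690]
‖b‖₂ = 5.0000 and ‖x‖₂ = 164.4005
re-solving with b+δb shifts x by Δx of norm 0.2390
dividing the unrounded norms, ‖Δx‖/‖x‖ = 0.0015
tightness: 0.0015 against a bound of 0.3584 (unrounded ratio ≈ 0.0041)

0.0015
0.3584


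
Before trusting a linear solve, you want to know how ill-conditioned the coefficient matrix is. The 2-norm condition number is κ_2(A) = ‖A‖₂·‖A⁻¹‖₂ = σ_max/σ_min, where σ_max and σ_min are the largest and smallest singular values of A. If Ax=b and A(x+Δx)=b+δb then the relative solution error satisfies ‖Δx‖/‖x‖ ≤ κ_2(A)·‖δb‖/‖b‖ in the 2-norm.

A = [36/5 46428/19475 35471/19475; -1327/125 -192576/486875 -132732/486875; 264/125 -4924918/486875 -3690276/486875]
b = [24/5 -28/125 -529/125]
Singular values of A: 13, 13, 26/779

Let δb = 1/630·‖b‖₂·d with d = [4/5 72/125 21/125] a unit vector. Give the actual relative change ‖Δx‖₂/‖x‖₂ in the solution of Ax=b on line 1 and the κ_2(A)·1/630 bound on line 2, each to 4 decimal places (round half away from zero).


0.0034
0.6183

largest singular value 13, smallest 26/779
condition number: 13 ÷ (26/779) = 389.5000
κ_2(A)·‖δb‖/‖b‖ = 0.6183
solve Ax = b  →  x = [0.1657 -53.6089 72.1491]
‖b‖ = 6.4031, ‖x‖ = 89.8857
with δb = [0.0081 0.0059 0.0017], A·Δx = δb → ‖Δx‖ = 0.3045
dividing the unrounded norms, ‖Δx‖/‖x‖ = 0.0034
tightness: 0.0034 against a bound of 0.6183 (unrounded ratio ≈ 0.0055)


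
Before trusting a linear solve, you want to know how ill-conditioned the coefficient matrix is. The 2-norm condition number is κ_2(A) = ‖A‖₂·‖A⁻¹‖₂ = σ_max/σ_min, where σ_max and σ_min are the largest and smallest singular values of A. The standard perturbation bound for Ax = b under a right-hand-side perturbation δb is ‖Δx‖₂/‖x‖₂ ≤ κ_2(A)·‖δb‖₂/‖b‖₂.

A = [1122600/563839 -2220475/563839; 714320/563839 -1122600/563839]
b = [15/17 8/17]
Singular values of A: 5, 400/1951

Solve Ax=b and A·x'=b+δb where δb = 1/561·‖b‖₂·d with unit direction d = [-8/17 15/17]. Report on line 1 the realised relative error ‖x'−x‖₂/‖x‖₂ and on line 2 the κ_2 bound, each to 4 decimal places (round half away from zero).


0.0435
0.0435

from the listed singular values, σ₁ = 5, σ_n = 400/1951
condition number: 5 ÷ (400/1951) = 24.3875
perturbation bound = 24.3875·1/561 = 0.0435
solve Ax = b  →  x = [0.0941 -0.1765]
‖b‖ = 1.0000, ‖x‖ = 0.2000
Δx = A⁻¹·δb where δb = 1/561·1.0000·d; ‖Δx‖ = 0.0087
dividing the unrounded norms, ‖Δx‖/‖x‖ = 0.0435
so the bound is sharp here: realised error equals the bound


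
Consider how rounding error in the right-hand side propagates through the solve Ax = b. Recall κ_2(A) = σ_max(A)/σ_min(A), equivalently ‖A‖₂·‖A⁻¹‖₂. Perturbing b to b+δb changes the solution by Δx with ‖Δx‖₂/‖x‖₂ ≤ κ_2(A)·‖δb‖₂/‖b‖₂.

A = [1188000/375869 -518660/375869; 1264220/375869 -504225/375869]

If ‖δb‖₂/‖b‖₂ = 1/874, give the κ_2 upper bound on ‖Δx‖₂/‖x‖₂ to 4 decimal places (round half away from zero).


0.0713

form AᵀA = [3578592400/167987521 -1490629500/167987521; -1490629500/167987521 622177225/167987521] with trace 24856625/994009 and determinant 160000/994009
char-poly roots: 25 and 6400/994009
σ_max=√25=5, σ_min=√(6400/994009)=(80/997) → κ = 62.3125
κ_2(A)·‖δb‖/‖b‖ = 0.0713


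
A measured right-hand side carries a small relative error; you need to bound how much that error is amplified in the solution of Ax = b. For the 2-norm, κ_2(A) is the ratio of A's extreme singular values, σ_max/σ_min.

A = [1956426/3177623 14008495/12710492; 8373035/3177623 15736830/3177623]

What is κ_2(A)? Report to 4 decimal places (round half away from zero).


AᵀA = [2587231613/353336177 9701275455/706672354; 9701275455/706672354 145522729025/5653378832]; tr = 10995202049/332551696, det = 6996025/332551696
solving λ² − 10995202049/332551696·λ + 6996025/332551696 = 0 gives λ = 529/16, 13225/20784481
κ_2(A) = √(λ_max/λ_min) = √((529/16) / (13225/20784481)) = 227.9500

227.9500


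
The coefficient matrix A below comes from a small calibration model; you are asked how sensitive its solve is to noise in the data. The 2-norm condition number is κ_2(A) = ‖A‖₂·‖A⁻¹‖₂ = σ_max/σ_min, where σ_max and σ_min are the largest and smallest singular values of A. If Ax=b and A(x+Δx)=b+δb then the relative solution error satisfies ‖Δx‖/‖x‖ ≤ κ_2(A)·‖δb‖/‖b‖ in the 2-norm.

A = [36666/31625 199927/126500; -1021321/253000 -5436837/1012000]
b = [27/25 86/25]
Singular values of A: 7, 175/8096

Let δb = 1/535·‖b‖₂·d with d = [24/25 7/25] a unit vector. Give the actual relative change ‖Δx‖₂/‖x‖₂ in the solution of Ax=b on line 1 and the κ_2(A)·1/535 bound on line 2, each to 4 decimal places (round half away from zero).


largest singular value 7, smallest 175/8096
κ = σ_max/σ_min = 7/(175/8096) = 323.8400
worst-case relative error ≤ 323.8400 × 1/535 = 0.6053
solve Ax = b  →  x = [-74.2777 55.1726]
2-norm of b is 3.6056; of x, 92.5267
δb = ε·‖b‖·d = [0.0065 0.0019]; solving A·Δx = δb gives ‖Δx‖ = 0.3118
dividing the unrounded norms, ‖Δx‖/‖x‖ = 0.0034
so the bound overstates the realised error by a factor of ≈ 179.6360 (computed from the unrounded values)

0.0034
0.6053


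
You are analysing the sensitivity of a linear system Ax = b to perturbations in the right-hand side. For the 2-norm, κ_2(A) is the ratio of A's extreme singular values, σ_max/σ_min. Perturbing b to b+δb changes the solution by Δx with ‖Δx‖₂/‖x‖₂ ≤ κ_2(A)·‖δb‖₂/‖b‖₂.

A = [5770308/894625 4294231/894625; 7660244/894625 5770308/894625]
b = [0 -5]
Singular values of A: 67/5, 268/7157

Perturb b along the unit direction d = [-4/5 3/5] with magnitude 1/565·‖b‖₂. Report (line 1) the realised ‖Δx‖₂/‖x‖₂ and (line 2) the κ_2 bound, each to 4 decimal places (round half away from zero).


0.0029
0.6334

from the listed singular values, σ₁ = 67/5, σ_n = 268/7157
κ_2(A) = (67/5) / (268/7157) = 357.8500
worst-case relative error ≤ 357.8500 × 1/565 = 0.6334
solve Ax = b  →  x = [47.8306 -64.2716]
‖b‖ = 5.0000, ‖x‖ = 80.1162
with δb = [-0.0071 0.0053], A·Δx = δb → ‖Δx‖ = 0.2363
dividing the unrounded norms, ‖Δx‖/‖x‖ = 0.0029
so the bound overstates the realised error by a factor of ≈ 214.7115 (computed from the unrounded values)


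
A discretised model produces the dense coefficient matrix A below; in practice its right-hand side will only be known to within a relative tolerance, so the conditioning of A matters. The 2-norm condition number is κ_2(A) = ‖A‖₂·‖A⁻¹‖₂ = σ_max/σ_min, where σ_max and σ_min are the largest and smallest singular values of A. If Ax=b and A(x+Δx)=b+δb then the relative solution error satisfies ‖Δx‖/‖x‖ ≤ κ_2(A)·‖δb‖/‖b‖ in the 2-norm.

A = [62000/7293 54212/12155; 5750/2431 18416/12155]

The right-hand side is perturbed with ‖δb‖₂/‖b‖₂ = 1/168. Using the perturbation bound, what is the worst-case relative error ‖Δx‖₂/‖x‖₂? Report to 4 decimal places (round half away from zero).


0.2554

M = AᵀA = [4141562500/53187849 735764000/17729283; 735764000/17729283 131123600/5909761]. tr(M)=18414100/184041, det(M)=1000000/184041
char-poly roots: 100 and 10000/184041
κ_2(A) = √(λ_max/λ_min) = √(100 / (10000/184041)) = 42.9000
worst-case relative error ≤ 42.9000 × 1/168 = 0.2554


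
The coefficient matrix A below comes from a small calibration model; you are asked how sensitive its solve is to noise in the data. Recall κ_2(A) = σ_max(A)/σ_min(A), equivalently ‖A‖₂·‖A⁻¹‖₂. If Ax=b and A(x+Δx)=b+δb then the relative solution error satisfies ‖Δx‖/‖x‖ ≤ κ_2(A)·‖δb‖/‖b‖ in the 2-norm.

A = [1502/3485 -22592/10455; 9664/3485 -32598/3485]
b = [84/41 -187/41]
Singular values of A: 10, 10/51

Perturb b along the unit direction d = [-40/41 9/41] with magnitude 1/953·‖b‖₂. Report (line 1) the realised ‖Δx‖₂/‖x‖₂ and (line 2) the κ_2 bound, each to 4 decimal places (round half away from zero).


0.0017
0.0535

largest singular value 10, smallest 10/51
κ_2(A) = 10 / (10/51) = 51.0000
worst-case relative error ≤ 51.0000 × 1/953 = 0.0535
solve Ax = b  →  x = [-14.8000 -3.9000]
2-norm of b is 5.0000; of x, 15.3052
re-solving with b+δb shifts x by Δx of norm 0.0268
relative error = 0.0017
so the bound overstates the realised error by a factor of ≈ 30.6105 (computed from the unrounded values)
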